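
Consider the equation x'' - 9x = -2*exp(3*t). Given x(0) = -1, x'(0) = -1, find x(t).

Characteristic equation r² - 9 = 0 factors as (r + 3)(r - 3) = 0, so r = -3, 3.
Hence x_h = C1*exp(-3*t) + C2*exp(3*t).
Since exp(3*t) solves the homogeneous equation (r = 3 is a root of multiplicity 1), multiply the trial by t. Try x_p = A*t*exp(3*t). Substituting into the equation and dividing by exp(3*t) gives A = -1/3, so x_p = -t*exp(3*t)/3.
General solution: x = C1*exp(-3*t) + C2*exp(3*t) - t*exp(3*t)/3.
Apply the initial conditions: x(0) = C1 + C2 = -1 and x'(0) = -1/3 - 3*C1 + 3*C2 = -1. Solving gives C1 = -7/18, C2 = -11/18.

x = -11*exp(3*t)/18 - 7*exp(-3*t)/18 - t*exp(3*t)/3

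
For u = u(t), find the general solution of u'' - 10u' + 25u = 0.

Characteristic equation r² - 10r + 25 = 0 has discriminant (-10)² - 4·(25) = 0, so r = 5 is a repeated root.
Hence u_h = (C1 + C2*t)*exp(5*t).

u = C1*exp(5*t) + C2*t*exp(5*t)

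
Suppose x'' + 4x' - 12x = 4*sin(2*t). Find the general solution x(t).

Characteristic equation r² + 4r - 12 = 0 factors as (r + 6)(r - 2) = 0, so r = -6, 2.
Hence x_h = C1*exp(-6*t) + C2*exp(2*t).
Try x_p = A*cos(2*t) + B*sin(2*t). Substituting and equating the coefficients of cos(2t) and sin(2t) gives A = -1/10, B = -1/5, so x_p = -sin(2*t)/5 - cos(2*t)/10.

x = -sin(2*t)/5 - cos(2*t)/10 + C1*exp(-6*t) + C2*exp(2*t)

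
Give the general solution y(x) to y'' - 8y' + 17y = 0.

y = C1*cos(x)*exp(4*x) + C2*exp(4*x)*sin(x)

Characteristic equation r² - 8r + 17 = 0 has discriminant (-8)² - 4·(17) = -4 < 0, so r = 4 ± i.
Hence y_h = C1*cos(x)*exp(4*x) + C2*exp(4*x)*sin(x).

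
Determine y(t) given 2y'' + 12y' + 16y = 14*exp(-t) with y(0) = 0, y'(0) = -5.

Divide through by 2: y'' + 6y' + 8y = 7*exp(-t).
Characteristic equation r² + 6r + 8 = 0 factors as (r + 2)(r + 4) = 0, so r = -2, -4.
Hence y_h = C1*exp(-2*t) + C2*exp(-4*t).
Try y_p = A*exp(-t). Substituting into the equation and dividing by exp(-t) gives A = 7/3, so y_p = 7*exp(-t)/3.
General solution: y = 7*exp(-t)/3 + C1*exp(-2*t) + C2*exp(-4*t).
Apply the initial conditions: y(0) = 7/3 + C1 + C2 = 0 and y'(0) = -7/3 - 4*C2 - 2*C1 = -5. Solving gives C1 = -6, C2 = 11/3.

y = -6*exp(-2*t) + 7*exp(-t)/3 + 11*exp(-4*t)/3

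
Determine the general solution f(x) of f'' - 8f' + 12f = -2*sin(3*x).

Characteristic equation r² - 8r + 12 = 0 factors as (r - 6)(r - 2) = 0, so r = 6, 2.
Hence f_h = C1*exp(6*x) + C2*exp(2*x).
Try f_p = A*cos(3*x) + B*sin(3*x). Substituting and equating the coefficients of cos(3x) and sin(3x) gives A = -16/195, B = -2/195, so f_p = -16*cos(3*x)/195 - 2*sin(3*x)/195.

f = -16*cos(3*x)/195 - 2*sin(3*x)/195 + C1*exp(6*x) + C2*exp(2*x)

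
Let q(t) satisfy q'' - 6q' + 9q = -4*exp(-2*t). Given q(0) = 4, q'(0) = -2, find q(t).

Characteristic equation r² - 6r + 9 = 0 has discriminant (-6)² - 4·(9) = 0, so r = 3 is a repeated root.
Hence q_h = (C1 + C2*t)*exp(3*t).
Try q_p = A*exp(-2*t). Substituting into the equation and dividing by exp(-2*t) gives A = -4/25, so q_p = -4*exp(-2*t)/25.
General solution: q = -4*exp(-2*t)/25 + C1*exp(3*t) + C2*t*exp(3*t).
Apply the initial conditions: q(0) = -4/25 + C1 = 4 and q'(0) = 8/25 + C2 + 3*C1 = -2. Solving gives C1 = 104/25, C2 = -74/5.

q = -4*exp(-2*t)/25 + 104*exp(3*t)/25 - 74*t*exp(3*t)/5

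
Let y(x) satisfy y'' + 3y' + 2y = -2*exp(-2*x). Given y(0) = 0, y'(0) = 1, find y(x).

Characteristic equation r² + 3r + 2 = 0 factors as (r + 1)(r + 2) = 0, so r = -1, -2.
Hence y_h = C1*exp(-x) + C2*exp(-2*x).
Since exp(-2*x) solves the homogeneous equation (r = -2 is a root of multiplicity 1), multiply the trial by x. Try y_p = A*x*exp(-2*x). Substituting into the equation and dividing by exp(-2*x) gives A = 2, so y_p = 2*x*exp(-2*x).
General solution: y = C1*exp(-x) + C2*exp(-2*x) + 2*x*exp(-2*x).
Apply the initial conditions: y(0) = C1 + C2 = 0 and y'(0) = 2 - C1 - 2*C2 = 1. Solving gives C1 = -1, C2 = 1.

y = -exp(-x) + 2*x*exp(-2*x) + exp(-2*x)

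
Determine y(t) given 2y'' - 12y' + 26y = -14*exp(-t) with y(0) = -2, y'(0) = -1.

y = -7*exp(-t)/20 - 33*cos(2*t)*exp(3*t)/20 + 9*exp(3*t)*sin(2*t)/5

Divide through by 2: y'' - 6y' + 13y = -7*exp(-t).
Characteristic equation r² - 6r + 13 = 0 has discriminant (-6)² - 4·(13) = -16 < 0, so r = 3 ± 2i.
Hence y_h = C1*cos(2*t)*exp(3*t) + C2*exp(3*t)*sin(2*t).
Try y_p = A*exp(-t). Substituting into the equation and dividing by exp(-t) gives A = -7/20, so y_p = -7*exp(-t)/20.
General solution: y = -7*exp(-t)/20 + C1*cos(2*t)*exp(3*t) + C2*exp(3*t)*sin(2*t).
Apply the initial conditions: y(0) = -7/20 + C1 = -2 and y'(0) = 7/20 + 2*C2 + 3*C1 = -1. Solving gives C1 = -33/20, C2 = 9/5.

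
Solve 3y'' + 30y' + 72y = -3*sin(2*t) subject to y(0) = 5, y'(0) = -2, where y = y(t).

y = -359*exp(-6*t)/40 - sin(2*t)/40 + cos(2*t)/40 + 279*exp(-4*t)/20

Divide through by 3: y'' + 10y' + 24y = -sin(2*t).
Characteristic equation r² + 10r + 24 = 0 factors as (r + 4)(r + 6) = 0, so r = -4, -6.
Hence y_h = C1*exp(-4*t) + C2*exp(-6*t).
Try y_p = A*cos(2*t) + B*sin(2*t). Substituting and equating the coefficients of cos(2t) and sin(2t) gives A = 1/40, B = -1/40, so y_p = -sin(2*t)/40 + cos(2*t)/40.
General solution: y = -sin(2*t)/40 + cos(2*t)/40 + C1*exp(-4*t) + C2*exp(-6*t).
Apply the initial conditions: y(0) = 1/40 + C1 + C2 = 5 and y'(0) = -1/20 - 6*C2 - 4*C1 = -2. Solving gives C1 = 279/20, C2 = -359/40.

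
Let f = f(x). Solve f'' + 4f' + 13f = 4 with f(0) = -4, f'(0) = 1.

Characteristic equation r² + 4r + 13 = 0 has discriminant (4)² - 4·(13) = -36 < 0, so r = -2 ± 3i.
Hence f_h = C1*cos(3*x)*exp(-2*x) + C2*exp(-2*x)*sin(3*x).
For the particular solution try f_p = A0. Substituting and matching coefficients of each power of x gives A0 = 4/13, so f_p = 4/13.
General solution: f = 4/13 + C1*cos(3*x)*exp(-2*x) + C2*exp(-2*x)*sin(3*x).
Apply the initial conditions: f(0) = 4/13 + C1 = -4 and f'(0) = -2*C1 + 3*C2 = 1. Solving gives C1 = -56/13, C2 = -33/13.

f = 4/13 - 56*cos(3*x)*exp(-2*x)/13 - 33*exp(-2*x)*sin(3*x)/13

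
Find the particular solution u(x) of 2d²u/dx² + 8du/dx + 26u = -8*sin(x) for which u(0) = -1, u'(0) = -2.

Divide through by 2: u'' + 4u' + 13u = -4*sin(x).
Characteristic equation r² + 4r + 13 = 0 has discriminant (4)² - 4·(13) = -36 < 0, so r = -2 ± 3i.
Hence u_h = C1*cos(3*x)*exp(-2*x) + C2*exp(-2*x)*sin(3*x).
Try u_p = A*cos(x) + B*sin(x). Substituting and equating the coefficients of cos(x) and sin(x) gives A = 1/10, B = -3/10, so u_p = -3*sin(x)/10 + cos(x)/10.
General solution: u = -3*sin(x)/10 + cos(x)/10 + C1*cos(3*x)*exp(-2*x) + C2*exp(-2*x)*sin(3*x).
Apply the initial conditions: u(0) = 1/10 + C1 = -1 and u'(0) = -3/10 - 2*C1 + 3*C2 = -2. Solving gives C1 = -11/10, C2 = -13/10.

u = -3*sin(x)/10 + cos(x)/10 - 13*exp(-2*x)*sin(3*x)/10 - 11*cos(3*x)*exp(-2*x)/10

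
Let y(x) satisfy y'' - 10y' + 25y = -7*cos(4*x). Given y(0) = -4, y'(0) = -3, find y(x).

y = -6661*exp(5*x)/1681 - 63*cos(4*x)/1681 + 280*sin(4*x)/1681 + 662*x*exp(5*x)/41

Characteristic equation r² - 10r + 25 = 0 has discriminant (-10)² - 4·(25) = 0, so r = 5 is a repeated root.
Hence y_h = (C1 + C2*x)*exp(5*x).
Try y_p = A*cos(4*x) + B*sin(4*x). Substituting and equating the coefficients of cos(4x) and sin(4x) gives A = -63/1681, B = 280/1681, so y_p = -63*cos(4*x)/1681 + 280*sin(4*x)/1681.
General solution: y = -63*cos(4*x)/1681 + 280*sin(4*x)/1681 + C1*exp(5*x) + C2*x*exp(5*x).
Apply the initial conditions: y(0) = -63/1681 + C1 = -4 and y'(0) = 1120/1681 + C2 + 5*C1 = -3. Solving gives C1 = -6661/1681, C2 = 662/41.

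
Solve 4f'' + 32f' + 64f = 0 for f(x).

Divide through by 4: f'' + 8f' + 16f = 0.
Characteristic equation r² + 8r + 16 = 0 has discriminant (8)² - 4·(16) = 0, so r = -4 is a repeated root.
Hence f_h = (C1 + C2*x)*exp(-4*x).

f = C1*exp(-4*x) + C2*x*exp(-4*x)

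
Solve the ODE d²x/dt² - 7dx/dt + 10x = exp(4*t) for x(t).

Characteristic equation r² - 7r + 10 = 0 factors as (r - 5)(r - 2) = 0, so r = 5, 2.
Hence x_h = C1*exp(5*t) + C2*exp(2*t).
Try x_p = A*exp(4*t). Substituting into the equation and dividing by exp(4*t) gives A = -1/2, so x_p = -exp(4*t)/2.

x = -exp(4*t)/2 + C1*exp(5*t) + C2*exp(2*t)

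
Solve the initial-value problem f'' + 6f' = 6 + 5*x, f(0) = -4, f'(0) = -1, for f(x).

f = -931/216 + 5*x**2/12 + 31*x/36 + 67*exp(-6*x)/216

Characteristic equation r² + 6r = 0 factors as (r + 6)r = 0, so r = -6, 0.
Hence f_h = C1*exp(-6*x) + C2.
Since 0 is a characteristic root (multiplicity 1), multiply the polynomial trial by x: try f_p = x*(A0 + A1*x). Substituting and matching coefficients of each power of x gives A0 = 31/36, A1 = 5/12, so f_p = 5*x^2/12 + 31*x/36.
General solution: f = C2 + 5*x^2/12 + 31*x/36 + C1*exp(-6*x).
Apply the initial conditions: f(0) = C1 + C2 = -4 and f'(0) = 31/36 - 6*C1 = -1. Solving gives C1 = 67/216, C2 = -931/216.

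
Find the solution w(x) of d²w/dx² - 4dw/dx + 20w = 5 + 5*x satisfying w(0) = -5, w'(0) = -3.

Characteristic equation r² - 4r + 20 = 0 has discriminant (-4)² - 4·(20) = -64 < 0, so r = 2 ± 4i.
Hence w_h = C1*cos(4*x)*exp(2*x) + C2*exp(2*x)*sin(4*x).
For the particular solution try w_p = A0 + A1*x. Substituting and matching coefficients of each power of x gives A0 = 3/10, A1 = 1/4, so w_p = 3/10 + x/4.
General solution: w = 3/10 + x/4 + C1*cos(4*x)*exp(2*x) + C2*exp(2*x)*sin(4*x).
Apply the initial conditions: w(0) = 3/10 + C1 = -5 and w'(0) = 1/4 + 2*C1 + 4*C2 = -3. Solving gives C1 = -53/10, C2 = 147/80.

w = 3/10 + x/4 - 53*cos(4*x)*exp(2*x)/10 + 147*exp(2*x)*sin(4*x)/80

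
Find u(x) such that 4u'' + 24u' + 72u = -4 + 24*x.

u = -1/6 + x/3 + C1*cos(3*x)*exp(-3*x) + C2*exp(-3*x)*sin(3*x)

Divide through by 4: u'' + 6u' + 18u = -1 + 6*x.
Characteristic equation r² + 6r + 18 = 0 has discriminant (6)² - 4·(18) = -36 < 0, so r = -3 ± 3i.
Hence u_h = C1*cos(3*x)*exp(-3*x) + C2*exp(-3*x)*sin(3*x).
For the particular solution try u_p = A0 + A1*x. Substituting and matching coefficients of each power of x gives A0 = -1/6, A1 = 1/3, so u_p = -1/6 + x/3.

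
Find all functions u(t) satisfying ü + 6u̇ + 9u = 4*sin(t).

Characteristic equation r² + 6r + 9 = 0 has discriminant (6)² - 4·(9) = 0, so r = -3 is a repeated root.
Hence u_h = (C1 + C2*t)*exp(-3*t).
Try u_p = A*cos(t) + B*sin(t). Substituting and equating the coefficients of cos(t) and sin(t) gives A = -6/25, B = 8/25, so u_p = -6*cos(t)/25 + 8*sin(t)/25.

u = -6*cos(t)/25 + 8*sin(t)/25 + C1*exp(-3*t) + C2*t*exp(-3*t)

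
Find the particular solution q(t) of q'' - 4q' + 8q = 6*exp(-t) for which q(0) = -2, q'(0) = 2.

q = 6*exp(-t)/13 - 32*cos(2*t)*exp(2*t)/13 + 48*exp(2*t)*sin(2*t)/13

Characteristic equation r² - 4r + 8 = 0 has discriminant (-4)² - 4·(8) = -16 < 0, so r = 2 ± 2i.
Hence q_h = C1*cos(2*t)*exp(2*t) + C2*exp(2*t)*sin(2*t).
Try q_p = A*exp(-t). Substituting into the equation and dividing by exp(-t) gives A = 6/13, so q_p = 6*exp(-t)/13.
General solution: q = 6*exp(-t)/13 + C1*cos(2*t)*exp(2*t) + C2*exp(2*t)*sin(2*t).
Apply the initial conditions: q(0) = 6/13 + C1 = -2 and q'(0) = -6/13 + 2*C1 + 2*C2 = 2. Solving gives C1 = -32/13, C2 = 48/13.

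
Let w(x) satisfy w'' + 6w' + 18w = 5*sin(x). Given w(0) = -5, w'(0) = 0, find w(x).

w = -6*cos(x)/65 + 17*sin(x)/65 - 974*exp(-3*x)*sin(3*x)/195 - 319*cos(3*x)*exp(-3*x)/65

Characteristic equation r² + 6r + 18 = 0 has discriminant (6)² - 4·(18) = -36 < 0, so r = -3 ± 3i.
Hence w_h = C1*cos(3*x)*exp(-3*x) + C2*exp(-3*x)*sin(3*x).
Try w_p = A*cos(x) + B*sin(x). Substituting and equating the coefficients of cos(x) and sin(x) gives A = -6/65, B = 17/65, so w_p = -6*cos(x)/65 + 17*sin(x)/65.
General solution: w = -6*cos(x)/65 + 17*sin(x)/65 + C1*cos(3*x)*exp(-3*x) + C2*exp(-3*x)*sin(3*x).
Apply the initial conditions: w(0) = -6/65 + C1 = -5 and w'(0) = 17/65 - 3*C1 + 3*C2 = 0. Solving gives C1 = -319/65, C2 = -974/195.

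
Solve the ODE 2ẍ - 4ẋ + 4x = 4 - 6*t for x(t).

Divide through by 2: x'' - 2x' + 2x = 2 - 3*t.
Characteristic equation r² - 2r + 2 = 0 has discriminant (-2)² - 4·(2) = -4 < 0, so r = 1 ± i.
Hence x_h = C1*cos(t)*exp(t) + C2*exp(t)*sin(t).
For the particular solution try x_p = A0 + A1*t. Substituting and matching coefficients of each power of t gives A0 = -1/2, A1 = -3/2, so x_p = -1/2 - 3*t/2.

x = -1/2 - 3*t/2 + C1*cos(t)*exp(t) + C2*exp(t)*sin(t)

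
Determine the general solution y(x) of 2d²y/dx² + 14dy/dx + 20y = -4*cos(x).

y = -9*cos(x)/65 - 7*sin(x)/65 + C1*exp(-2*x) + C2*exp(-5*x)

Divide through by 2: y'' + 7y' + 10y = -2*cos(x).
Characteristic equation r² + 7r + 10 = 0 factors as (r + 2)(r + 5) = 0, so r = -2, -5.
Hence y_h = C1*exp(-2*x) + C2*exp(-5*x).
Try y_p = A*cos(x) + B*sin(x). Substituting and equating the coefficients of cos(x) and sin(x) gives A = -9/65, B = -7/65, so y_p = -9*cos(x)/65 - 7*sin(x)/65.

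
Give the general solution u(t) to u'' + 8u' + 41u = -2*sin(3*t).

u = -sin(3*t)/25 + 3*cos(3*t)/100 + C1*cos(5*t)*exp(-4*t) + C2*exp(-4*t)*sin(5*t)

Characteristic equation r² + 8r + 41 = 0 has discriminant (8)² - 4·(41) = -100 < 0, so r = -4 ± 5i.
Hence u_h = C1*cos(5*t)*exp(-4*t) + C2*exp(-4*t)*sin(5*t).
Try u_p = A*cos(3*t) + B*sin(3*t). Substituting and equating the coefficients of cos(3t) and sin(3t) gives A = 3/100, B = -1/25, so u_p = -sin(3*t)/25 + 3*cos(3*t)/100.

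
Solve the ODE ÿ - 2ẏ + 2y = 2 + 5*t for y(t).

y = 7/2 + 5*t/2 + C1*cos(t)*exp(t) + C2*exp(t)*sin(t)

Characteristic equation r² - 2r + 2 = 0 has discriminant (-2)² - 4·(2) = -4 < 0, so r = 1 ± i.
Hence y_h = C1*cos(t)*exp(t) + C2*exp(t)*sin(t).
For the particular solution try y_p = A0 + A1*t. Substituting and matching coefficients of each power of t gives A0 = 7/2, A1 = 5/2, so y_p = 7/2 + 5*t/2.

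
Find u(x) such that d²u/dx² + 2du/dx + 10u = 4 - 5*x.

Characteristic equation r² + 2r + 10 = 0 has discriminant (2)² - 4·(10) = -36 < 0, so r = -1 ± 3i.
Hence u_h = C1*cos(3*x)*exp(-x) + C2*exp(-x)*sin(3*x).
For the particular solution try u_p = A0 + A1*x. Substituting and matching coefficients of each power of x gives A0 = 1/2, A1 = -1/2, so u_p = 1/2 - x/2.

u = 1/2 - x/2 + C1*cos(3*x)*exp(-x) + C2*exp(-x)*sin(3*x)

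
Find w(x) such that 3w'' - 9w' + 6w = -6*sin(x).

Divide through by 3: w'' - 3w' + 2w = -2*sin(x).
Characteristic equation r² - 3r + 2 = 0 factors as (r - 2)(r - 1) = 0, so r = 2, 1.
Hence w_h = C1*exp(2*x) + C2*exp(x).
Try w_p = A*cos(x) + B*sin(x). Substituting and equating the coefficients of cos(x) and sin(x) gives A = -3/5, B = -1/5, so w_p = -3*cos(x)/5 - sin(x)/5.

w = -3*cos(x)/5 - sin(x)/5 + C1*exp(2*x) + C2*exp(x)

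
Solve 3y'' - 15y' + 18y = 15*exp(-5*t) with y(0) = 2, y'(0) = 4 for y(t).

y = 5*exp(3*t)/8 + 5*exp(-5*t)/56 + 9*exp(2*t)/7

Divide through by 3: y'' - 5y' + 6y = 5*exp(-5*t).
Characteristic equation r² - 5r + 6 = 0 factors as (r - 2)(r - 3) = 0, so r = 2, 3.
Hence y_h = C1*exp(2*t) + C2*exp(3*t).
Try y_p = A*exp(-5*t). Substituting into the equation and dividing by exp(-5*t) gives A = 5/56, so y_p = 5*exp(-5*t)/56.
General solution: y = 5*exp(-5*t)/56 + C1*exp(2*t) + C2*exp(3*t).
Apply the initial conditions: y(0) = 5/56 + C1 + C2 = 2 and y'(0) = -25/56 + 2*C1 + 3*C2 = 4. Solving gives C1 = 9/7, C2 = 5/8.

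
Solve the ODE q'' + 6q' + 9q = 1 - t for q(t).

Characteristic equation r² + 6r + 9 = 0 has discriminant (6)² - 4·(9) = 0, so r = -3 is a repeated root.
Hence q_h = (C1 + C2*t)*exp(-3*t).
For the particular solution try q_p = A0 + A1*t. Substituting and matching coefficients of each power of t gives A0 = 5/27, A1 = -1/9, so q_p = 5/27 - t/9.

q = 5/27 - t/9 + C1*exp(-3*t) + C2*t*exp(-3*t)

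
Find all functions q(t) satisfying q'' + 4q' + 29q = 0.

q = C1*cos(5*t)*exp(-2*t) + C2*exp(-2*t)*sin(5*t)

Characteristic equation r² + 4r + 29 = 0 has discriminant (4)² - 4·(29) = -100 < 0, so r = -2 ± 5i.
Hence q_h = C1*cos(5*t)*exp(-2*t) + C2*exp(-2*t)*sin(5*t).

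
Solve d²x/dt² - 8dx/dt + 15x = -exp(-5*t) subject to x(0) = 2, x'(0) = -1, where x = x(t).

x = -71*exp(5*t)/20 - exp(-5*t)/80 + 89*exp(3*t)/16

Characteristic equation r² - 8r + 15 = 0 factors as (r - 5)(r - 3) = 0, so r = 5, 3.
Hence x_h = C1*exp(5*t) + C2*exp(3*t).
Try x_p = A*exp(-5*t). Substituting into the equation and dividing by exp(-5*t) gives A = -1/80, so x_p = -exp(-5*t)/80.
General solution: x = -exp(-5*t)/80 + C1*exp(5*t) + C2*exp(3*t).
Apply the initial conditions: x(0) = -1/80 + C1 + C2 = 2 and x'(0) = 1/16 + 3*C2 + 5*C1 = -1. Solving gives C1 = -71/20, C2 = 89/16.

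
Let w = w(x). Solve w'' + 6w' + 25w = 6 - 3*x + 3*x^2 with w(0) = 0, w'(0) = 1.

Characteristic equation r² + 6r + 25 = 0 has discriminant (6)² - 4·(25) = -64 < 0, so r = -3 ± 4i.
Hence w_h = C1*cos(4*x)*exp(-3*x) + C2*exp(-3*x)*sin(4*x).
For the particular solution try w_p = A0 + A1*x + A2*x^2. Substituting and matching coefficients of each power of x gives A0 = 4266/15625, A1 = -111/625, A2 = 3/25, so w_p = 4266/15625 - 111*x/625 + 3*x^2/25.
General solution: w = 4266/15625 - 111*x/625 + 3*x^2/25 + C1*cos(4*x)*exp(-3*x) + C2*exp(-3*x)*sin(4*x).
Apply the initial conditions: w(0) = 4266/15625 + C1 = 0 and w'(0) = -111/625 - 3*C1 + 4*C2 = 1. Solving gives C1 = -4266/15625, C2 = 2801/31250.

w = 4266/15625 - 111*x/625 + 3*x**2/25 - 4266*cos(4*x)*exp(-3*x)/15625 + 2801*exp(-3*x)*sin(4*x)/31250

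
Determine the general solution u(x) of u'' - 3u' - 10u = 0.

u = C1*exp(5*x) + C2*exp(-2*x)

Characteristic equation r² - 3r - 10 = 0 factors as (r - 5)(r + 2) = 0, so r = 5, -2.
Hence u_h = C1*exp(5*x) + C2*exp(-2*x).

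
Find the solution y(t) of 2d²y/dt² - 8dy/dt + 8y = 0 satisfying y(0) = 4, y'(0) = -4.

Divide through by 2: y'' - 4y' + 4y = 0.
Characteristic equation r² - 4r + 4 = 0 has discriminant (-4)² - 4·(4) = 0, so r = 2 is a repeated root.
Hence y_h = (C1 + C2*t)*exp(2*t).
Apply the initial conditions: y(0) = C1 = 4 and y'(0) = C2 + 2*C1 = -4. Solving gives C1 = 4, C2 = -12.

y = 4*exp(2*t) - 12*t*exp(2*t)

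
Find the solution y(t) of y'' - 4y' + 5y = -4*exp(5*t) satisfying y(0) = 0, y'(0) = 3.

y = -2*exp(5*t)/5 + 2*cos(t)*exp(2*t)/5 + 21*exp(2*t)*sin(t)/5

Characteristic equation r² - 4r + 5 = 0 has discriminant (-4)² - 4·(5) = -4 < 0, so r = 2 ± i.
Hence y_h = C1*cos(t)*exp(2*t) + C2*exp(2*t)*sin(t).
Try y_p = A*exp(5*t). Substituting into the equation and dividing by exp(5*t) gives A = -2/5, so y_p = -2*exp(5*t)/5.
General solution: y = -2*exp(5*t)/5 + C1*cos(t)*exp(2*t) + C2*exp(2*t)*sin(t).
Apply the initial conditions: y(0) = -2/5 + C1 = 0 and y'(0) = -2 + C2 + 2*C1 = 3. Solving gives C1 = 2/5, C2 = 21/5.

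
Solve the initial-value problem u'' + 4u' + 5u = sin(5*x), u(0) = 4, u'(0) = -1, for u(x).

u = -cos(5*x)/40 - sin(5*x)/40 + 161*cos(x)*exp(-2*x)/40 + 287*exp(-2*x)*sin(x)/40

Characteristic equation r² + 4r + 5 = 0 has discriminant (4)² - 4·(5) = -4 < 0, so r = -2 ± i.
Hence u_h = C1*cos(x)*exp(-2*x) + C2*exp(-2*x)*sin(x).
Try u_p = A*cos(5*x) + B*sin(5*x). Substituting and equating the coefficients of cos(5x) and sin(5x) gives A = -1/40, B = -1/40, so u_p = -cos(5*x)/40 - sin(5*x)/40.
General solution: u = -cos(5*x)/40 - sin(5*x)/40 + C1*cos(x)*exp(-2*x) + C2*exp(-2*x)*sin(x).
Apply the initial conditions: u(0) = -1/40 + C1 = 4 and u'(0) = -1/8 + C2 - 2*C1 = -1. Solving gives C1 = 161/40, C2 = 287/40.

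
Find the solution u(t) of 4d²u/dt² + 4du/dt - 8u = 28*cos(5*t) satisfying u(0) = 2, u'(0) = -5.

u = -189*cos(5*t)/754 - 19*exp(t)/78 + 35*sin(5*t)/754 + 217*exp(-2*t)/87

Divide through by 4: u'' + u' - 2u = 7*cos(5*t).
Characteristic equation r² + r - 2 = 0 factors as (r - 1)(r + 2) = 0, so r = 1, -2.
Hence u_h = C1*exp(t) + C2*exp(-2*t).
Try u_p = A*cos(5*t) + B*sin(5*t). Substituting and equating the coefficients of cos(5t) and sin(5t) gives A = -189/754, B = 35/754, so u_p = -189*cos(5*t)/754 + 35*sin(5*t)/754.
General solution: u = -189*cos(5*t)/754 + 35*sin(5*t)/754 + C1*exp(t) + C2*exp(-2*t).
Apply the initial conditions: u(0) = -189/754 + C1 + C2 = 2 and u'(0) = 175/754 + C1 - 2*C2 = -5. Solving gives C1 = -19/78, C2 = 217/87.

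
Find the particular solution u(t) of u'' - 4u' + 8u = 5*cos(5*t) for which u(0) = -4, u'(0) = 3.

Characteristic equation r² - 4r + 8 = 0 has discriminant (-4)² - 4·(8) = -16 < 0, so r = 2 ± 2i.
Hence u_h = C1*cos(2*t)*exp(2*t) + C2*exp(2*t)*sin(2*t).
Try u_p = A*cos(5*t) + B*sin(5*t). Substituting and equating the coefficients of cos(5t) and sin(5t) gives A = -85/689, B = -100/689, so u_p = -100*sin(5*t)/689 - 85*cos(5*t)/689.
General solution: u = -100*sin(5*t)/689 - 85*cos(5*t)/689 + C1*cos(2*t)*exp(2*t) + C2*exp(2*t)*sin(2*t).
Apply the initial conditions: u(0) = -85/689 + C1 = -4 and u'(0) = -500/689 + 2*C1 + 2*C2 = 3. Solving gives C1 = -2671/689, C2 = 7909/1378.

u = -100*sin(5*t)/689 - 85*cos(5*t)/689 - 2671*cos(2*t)*exp(2*t)/689 + 7909*exp(2*t)*sin(2*t)/1378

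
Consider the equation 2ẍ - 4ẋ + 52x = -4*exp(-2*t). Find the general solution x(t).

x = -exp(-2*t)/17 + C1*cos(5*t)*exp(t) + C2*exp(t)*sin(5*t)

Divide through by 2: x'' - 2x' + 26x = -2*exp(-2*t).
Characteristic equation r² - 2r + 26 = 0 has discriminant (-2)² - 4·(26) = -100 < 0, so r = 1 ± 5i.
Hence x_h = C1*cos(5*t)*exp(t) + C2*exp(t)*sin(5*t).
Try x_p = A*exp(-2*t). Substituting into the equation and dividing by exp(-2*t) gives A = -1/17, so x_p = -exp(-2*t)/17.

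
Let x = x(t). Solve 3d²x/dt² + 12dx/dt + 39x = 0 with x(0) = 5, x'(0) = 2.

Divide through by 3: x'' + 4x' + 13x = 0.
Characteristic equation r² + 4r + 13 = 0 has discriminant (4)² - 4·(13) = -36 < 0, so r = -2 ± 3i.
Hence x_h = C1*cos(3*t)*exp(-2*t) + C2*exp(-2*t)*sin(3*t).
Apply the initial conditions: x(0) = C1 = 5 and x'(0) = -2*C1 + 3*C2 = 2. Solving gives C1 = 5, C2 = 4.

x = 4*exp(-2*t)*sin(3*t) + 5*cos(3*t)*exp(-2*t)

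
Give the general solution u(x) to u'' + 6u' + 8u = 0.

Characteristic equation r² + 6r + 8 = 0 factors as (r + 4)(r + 2) = 0, so r = -4, -2.
Hence u_h = C1*exp(-4*x) + C2*exp(-2*x).

u = C1*exp(-4*x) + C2*exp(-2*x)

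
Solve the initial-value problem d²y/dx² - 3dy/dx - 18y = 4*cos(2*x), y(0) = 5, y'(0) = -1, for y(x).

y = -11*cos(2*x)/65 - 3*sin(2*x)/65 + 73*exp(6*x)/45 + 415*exp(-3*x)/117

Characteristic equation r² - 3r - 18 = 0 factors as (r - 6)(r + 3) = 0, so r = 6, -3.
Hence y_h = C1*exp(6*x) + C2*exp(-3*x).
Try y_p = A*cos(2*x) + B*sin(2*x). Substituting and equating the coefficients of cos(2x) and sin(2x) gives A = -11/65, B = -3/65, so y_p = -11*cos(2*x)/65 - 3*sin(2*x)/65.
General solution: y = -11*cos(2*x)/65 - 3*sin(2*x)/65 + C1*exp(6*x) + C2*exp(-3*x).
Apply the initial conditions: y(0) = -11/65 + C1 + C2 = 5 and y'(0) = -6/65 - 3*C2 + 6*C1 = -1. Solving gives C1 = 73/45, C2 = 415/117.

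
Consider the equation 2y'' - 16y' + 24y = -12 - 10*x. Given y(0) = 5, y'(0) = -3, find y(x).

Divide through by 2: y'' - 8y' + 12y = -6 - 5*x.
Characteristic equation r² - 8r + 12 = 0 factors as (r - 6)(r - 2) = 0, so r = 6, 2.
Hence y_h = C1*exp(6*x) + C2*exp(2*x).
For the particular solution try y_p = A0 + A1*x. Substituting and matching coefficients of each power of x gives A0 = -7/9, A1 = -5/12, so y_p = -7/9 - 5*x/12.
General solution: y = -7/9 - 5*x/12 + C1*exp(6*x) + C2*exp(2*x).
Apply the initial conditions: y(0) = -7/9 + C1 + C2 = 5 and y'(0) = -5/12 + 2*C2 + 6*C1 = -3. Solving gives C1 = -509/144, C2 = 149/16.

y = -7/9 - 509*exp(6*x)/144 - 5*x/12 + 149*exp(2*x)/16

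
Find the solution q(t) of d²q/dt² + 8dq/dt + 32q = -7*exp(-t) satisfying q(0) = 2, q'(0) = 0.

Characteristic equation r² + 8r + 32 = 0 has discriminant (8)² - 4·(32) = -64 < 0, so r = -4 ± 4i.
Hence q_h = C1*cos(4*t)*exp(-4*t) + C2*exp(-4*t)*sin(4*t).
Try q_p = A*exp(-t). Substituting into the equation and dividing by exp(-t) gives A = -7/25, so q_p = -7*exp(-t)/25.
General solution: q = -7*exp(-t)/25 + C1*cos(4*t)*exp(-4*t) + C2*exp(-4*t)*sin(4*t).
Apply the initial conditions: q(0) = -7/25 + C1 = 2 and q'(0) = 7/25 - 4*C1 + 4*C2 = 0. Solving gives C1 = 57/25, C2 = 221/100.

q = -7*exp(-t)/25 + 57*cos(4*t)*exp(-4*t)/25 + 221*exp(-4*t)*sin(4*t)/100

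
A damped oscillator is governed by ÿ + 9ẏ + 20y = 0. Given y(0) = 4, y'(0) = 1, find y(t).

y = -17*exp(-5*t) + 21*exp(-4*t)

Characteristic equation r² + 9r + 20 = 0 factors as (r + 4)(r + 5) = 0, so r = -4, -5.
Hence y_h = C1*exp(-4*t) + C2*exp(-5*t).
Apply the initial conditions: y(0) = C1 + C2 = 4 and y'(0) = -5*C2 - 4*C1 = 1. Solving gives C1 = 21, C2 = -17.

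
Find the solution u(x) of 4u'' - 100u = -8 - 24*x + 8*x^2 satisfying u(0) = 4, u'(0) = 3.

u = 46/625 - 2*x**2/25 + 6*x/25 + 2109*exp(-5*x)/1250 + 2799*exp(5*x)/1250

Divide through by 4: u'' - 25u = -2 - 6*x + 2*x^2.
Characteristic equation r² - 25 = 0 factors as (r - 5)(r + 5) = 0, so r = 5, -5.
Hence u_h = C1*exp(5*x) + C2*exp(-5*x).
For the particular solution try u_p = A0 + A1*x + A2*x^2. Substituting and matching coefficients of each power of x gives A0 = 46/625, A1 = 6/25, A2 = -2/25, so u_p = 46/625 - 2*x^2/25 + 6*x/25.
General solution: u = 46/625 - 2*x^2/25 + 6*x/25 + C1*exp(5*x) + C2*exp(-5*x).
Apply the initial conditions: u(0) = 46/625 + C1 + C2 = 4 and u'(0) = 6/25 - 5*C2 + 5*C1 = 3. Solving gives C1 = 2799/1250, C2 = 2109/1250.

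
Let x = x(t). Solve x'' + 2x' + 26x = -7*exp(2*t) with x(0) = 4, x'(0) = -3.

Characteristic equation r² + 2r + 26 = 0 has discriminant (2)² - 4·(26) = -100 < 0, so r = -1 ± 5i.
Hence x_h = C1*cos(5*t)*exp(-t) + C2*exp(-t)*sin(5*t).
Try x_p = A*exp(2*t). Substituting into the equation and dividing by exp(2*t) gives A = -7/34, so x_p = -7*exp(2*t)/34.
General solution: x = -7*exp(2*t)/34 + C1*cos(5*t)*exp(-t) + C2*exp(-t)*sin(5*t).
Apply the initial conditions: x(0) = -7/34 + C1 = 4 and x'(0) = -7/17 - C1 + 5*C2 = -3. Solving gives C1 = 143/34, C2 = 11/34.

x = -7*exp(2*t)/34 + 11*exp(-t)*sin(5*t)/34 + 143*cos(5*t)*exp(-t)/34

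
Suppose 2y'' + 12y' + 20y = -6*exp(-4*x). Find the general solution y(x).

y = -3*exp(-4*x)/2 + C1*cos(x)*exp(-3*x) + C2*exp(-3*x)*sin(x)

Divide through by 2: y'' + 6y' + 10y = -3*exp(-4*x).
Characteristic equation r² + 6r + 10 = 0 has discriminant (6)² - 4·(10) = -4 < 0, so r = -3 ± i.
Hence y_h = C1*cos(x)*exp(-3*x) + C2*exp(-3*x)*sin(x).
Try y_p = A*exp(-4*x). Substituting into the equation and dividing by exp(-4*x) gives A = -3/2, so y_p = -3*exp(-4*x)/2.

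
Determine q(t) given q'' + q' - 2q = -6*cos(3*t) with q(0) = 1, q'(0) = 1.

Characteristic equation r² + r - 2 = 0 factors as (r + 2)(r - 1) = 0, so r = -2, 1.
Hence q_h = C1*exp(-2*t) + C2*exp(t).
Try q_p = A*cos(3*t) + B*sin(3*t). Substituting and equating the coefficients of cos(3t) and sin(3t) gives A = 33/65, B = -9/65, so q_p = -9*sin(3*t)/65 + 33*cos(3*t)/65.
General solution: q = -9*sin(3*t)/65 + 33*cos(3*t)/65 + C1*exp(-2*t) + C2*exp(t).
Apply the initial conditions: q(0) = 33/65 + C1 + C2 = 1 and q'(0) = -27/65 + C2 - 2*C1 = 1. Solving gives C1 = -4/13, C2 = 4/5.

q = -9*sin(3*t)/65 - 4*exp(-2*t)/13 + 4*exp(t)/5 + 33*cos(3*t)/65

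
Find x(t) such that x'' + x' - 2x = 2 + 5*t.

Characteristic equation r² + r - 2 = 0 factors as (r - 1)(r + 2) = 0, so r = 1, -2.
Hence x_h = C1*exp(t) + C2*exp(-2*t).
For the particular solution try x_p = A0 + A1*t. Substituting and matching coefficients of each power of t gives A0 = -9/4, A1 = -5/2, so x_p = -9/4 - 5*t/2.

x = -9/4 - 5*t/2 + C1*exp(t) + C2*exp(-2*t)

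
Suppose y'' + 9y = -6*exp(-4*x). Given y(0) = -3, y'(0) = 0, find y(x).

y = -69*cos(3*x)/25 - 8*sin(3*x)/25 - 6*exp(-4*x)/25

Characteristic equation r² + 9 = 0 has discriminant (0)² - 4·(9) = -36 < 0, so r = ± 3i.
Hence y_h = C1*cos(3*x) + C2*sin(3*x).
Try y_p = A*exp(-4*x). Substituting into the equation and dividing by exp(-4*x) gives A = -6/25, so y_p = -6*exp(-4*x)/25.
General solution: y = -6*exp(-4*x)/25 + C1*cos(3*x) + C2*sin(3*x).
Apply the initial conditions: y(0) = -6/25 + C1 = -3 and y'(0) = 24/25 + 3*C2 = 0. Solving gives C1 = -69/25, C2 = -8/25.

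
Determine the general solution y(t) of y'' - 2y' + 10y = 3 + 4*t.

y = 19/50 + 2*t/5 + C1*cos(3*t)*exp(t) + C2*exp(t)*sin(3*t)

Characteristic equation r² - 2r + 10 = 0 has discriminant (-2)² - 4·(10) = -36 < 0, so r = 1 ± 3i.
Hence y_h = C1*cos(3*t)*exp(t) + C2*exp(t)*sin(3*t).
For the particular solution try y_p = A0 + A1*t. Substituting and matching coefficients of each power of t gives A0 = 19/50, A1 = 2/5, so y_p = 19/50 + 2*t/5.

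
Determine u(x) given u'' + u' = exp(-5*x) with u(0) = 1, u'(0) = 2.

u = 16/5 - 9*exp(-x)/4 + exp(-5*x)/20

Characteristic equation r² + r = 0 factors as (r + 1)r = 0, so r = -1, 0.
Hence u_h = C1*exp(-x) + C2.
Try u_p = A*exp(-5*x). Substituting into the equation and dividing by exp(-5*x) gives A = 1/20, so u_p = exp(-5*x)/20.
General solution: u = C2 + exp(-5*x)/20 + C1*exp(-x).
Apply the initial conditions: u(0) = 1/20 + C1 + C2 = 1 and u'(0) = -1/4 - C1 = 2. Solving gives C1 = -9/4, C2 = 16/5.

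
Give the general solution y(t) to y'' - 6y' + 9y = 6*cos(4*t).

Characteristic equation r² - 6r + 9 = 0 has discriminant (-6)² - 4·(9) = 0, so r = 3 is a repeated root.
Hence y_h = (C1 + C2*t)*exp(3*t).
Try y_p = A*cos(4*t) + B*sin(4*t). Substituting and equating the coefficients of cos(4t) and sin(4t) gives A = -42/625, B = -144/625, so y_p = -144*sin(4*t)/625 - 42*cos(4*t)/625.

y = -144*sin(4*t)/625 - 42*cos(4*t)/625 + C1*exp(3*t) + C2*t*exp(3*t)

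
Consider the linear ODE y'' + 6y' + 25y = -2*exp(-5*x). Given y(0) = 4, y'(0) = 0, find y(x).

y = -exp(-5*x)/10 + 41*cos(4*x)*exp(-3*x)/10 + 59*exp(-3*x)*sin(4*x)/20

Characteristic equation r² + 6r + 25 = 0 has discriminant (6)² - 4·(25) = -64 < 0, so r = -3 ± 4i.
Hence y_h = C1*cos(4*x)*exp(-3*x) + C2*exp(-3*x)*sin(4*x).
Try y_p = A*exp(-5*x). Substituting into the equation and dividing by exp(-5*x) gives A = -1/10, so y_p = -exp(-5*x)/10.
General solution: y = -exp(-5*x)/10 + C1*cos(4*x)*exp(-3*x) + C2*exp(-3*x)*sin(4*x).
Apply the initial conditions: y(0) = -1/10 + C1 = 4 and y'(0) = 1/2 - 3*C1 + 4*C2 = 0. Solving gives C1 = 41/10, C2 = 59/20.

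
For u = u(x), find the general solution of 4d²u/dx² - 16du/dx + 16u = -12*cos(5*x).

u = 60*sin(5*x)/841 + 63*cos(5*x)/841 + C1*exp(2*x) + C2*x*exp(2*x)

Divide through by 4: u'' - 4u' + 4u = -3*cos(5*x).
Characteristic equation r² - 4r + 4 = 0 has discriminant (-4)² - 4·(4) = 0, so r = 2 is a repeated root.
Hence u_h = (C1 + C2*x)*exp(2*x).
Try u_p = A*cos(5*x) + B*sin(5*x). Substituting and equating the coefficients of cos(5x) and sin(5x) gives A = 63/841, B = 60/841, so u_p = 60*sin(5*x)/841 + 63*cos(5*x)/841.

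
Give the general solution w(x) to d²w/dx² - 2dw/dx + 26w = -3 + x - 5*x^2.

w = -439/4394 - 5*x**2/26 + 3*x/338 + C1*cos(5*x)*exp(x) + C2*exp(x)*sin(5*x)

Characteristic equation r² - 2r + 26 = 0 has discriminant (-2)² - 4·(26) = -100 < 0, so r = 1 ± 5i.
Hence w_h = C1*cos(5*x)*exp(x) + C2*exp(x)*sin(5*x).
For the particular solution try w_p = A0 + A1*x + A2*x^2. Substituting and matching coefficients of each power of x gives A0 = -439/4394, A1 = 3/338, A2 = -5/26, so w_p = -439/4394 - 5*x^2/26 + 3*x/338.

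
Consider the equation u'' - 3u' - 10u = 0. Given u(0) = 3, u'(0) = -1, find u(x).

u = 5*exp(5*x)/7 + 16*exp(-2*x)/7

Characteristic equation r² - 3r - 10 = 0 factors as (r + 2)(r - 5) = 0, so r = -2, 5.
Hence u_h = C1*exp(-2*x) + C2*exp(5*x).
Apply the initial conditions: u(0) = C1 + C2 = 3 and u'(0) = -2*C1 + 5*C2 = -1. Solving gives C1 = 16/7, C2 = 5/7.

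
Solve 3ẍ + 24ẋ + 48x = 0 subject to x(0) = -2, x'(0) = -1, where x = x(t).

Divide through by 3: x'' + 8x' + 16x = 0.
Characteristic equation r² + 8r + 16 = 0 has discriminant (8)² - 4·(16) = 0, so r = -4 is a repeated root.
Hence x_h = (C1 + C2*t)*exp(-4*t).
Apply the initial conditions: x(0) = C1 = -2 and x'(0) = C2 - 4*C1 = -1. Solving gives C1 = -2, C2 = -9.

x = -2*exp(-4*t) - 9*t*exp(-4*t)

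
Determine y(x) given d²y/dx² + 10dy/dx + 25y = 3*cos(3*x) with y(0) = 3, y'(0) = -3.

y = 12*cos(3*x)/289 + 45*sin(3*x)/578 + 855*exp(-5*x)/289 + 393*x*exp(-5*x)/34

Characteristic equation r² + 10r + 25 = 0 has discriminant (10)² - 4·(25) = 0, so r = -5 is a repeated root.
Hence y_h = (C1 + C2*x)*exp(-5*x).
Try y_p = A*cos(3*x) + B*sin(3*x). Substituting and equating the coefficients of cos(3x) and sin(3x) gives A = 12/289, B = 45/578, so y_p = 12*cos(3*x)/289 + 45*sin(3*x)/578.
General solution: y = 12*cos(3*x)/289 + 45*sin(3*x)/578 + C1*exp(-5*x) + C2*x*exp(-5*x).
Apply the initial conditions: y(0) = 12/289 + C1 = 3 and y'(0) = 135/578 + C2 - 5*C1 = -3. Solving gives C1 = 855/289, C2 = 393/34.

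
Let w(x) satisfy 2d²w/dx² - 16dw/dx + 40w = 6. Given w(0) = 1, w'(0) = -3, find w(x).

Divide through by 2: w'' - 8w' + 20w = 3.
Characteristic equation r² - 8r + 20 = 0 has discriminant (-8)² - 4·(20) = -16 < 0, so r = 4 ± 2i.
Hence w_h = C1*cos(2*x)*exp(4*x) + C2*exp(4*x)*sin(2*x).
For the particular solution try w_p = A0. Substituting and matching coefficients of each power of x gives A0 = 3/20, so w_p = 3/20.
General solution: w = 3/20 + C1*cos(2*x)*exp(4*x) + C2*exp(4*x)*sin(2*x).
Apply the initial conditions: w(0) = 3/20 + C1 = 1 and w'(0) = 2*C2 + 4*C1 = -3. Solving gives C1 = 17/20, C2 = -16/5.

w = 3/20 - 16*exp(4*x)*sin(2*x)/5 + 17*cos(2*x)*exp(4*x)/20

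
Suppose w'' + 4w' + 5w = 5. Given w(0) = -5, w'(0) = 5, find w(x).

Characteristic equation r² + 4r + 5 = 0 has discriminant (4)² - 4·(5) = -4 < 0, so r = -2 ± i.
Hence w_h = C1*cos(x)*exp(-2*x) + C2*exp(-2*x)*sin(x).
For the particular solution try w_p = A0. Substituting and matching coefficients of each power of x gives A0 = 1, so w_p = 1.
General solution: w = 1 + C1*cos(x)*exp(-2*x) + C2*exp(-2*x)*sin(x).
Apply the initial conditions: w(0) = 1 + C1 = -5 and w'(0) = C2 - 2*C1 = 5. Solving gives C1 = -6, C2 = -7.

w = 1 - 7*exp(-2*x)*sin(x) - 6*cos(x)*exp(-2*x)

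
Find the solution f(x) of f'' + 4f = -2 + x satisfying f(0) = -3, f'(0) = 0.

Characteristic equation r² + 4 = 0 has discriminant (0)² - 4·(4) = -16 < 0, so r = ± 2i.
Hence f_h = C1*cos(2*x) + C2*sin(2*x).
For the particular solution try f_p = A0 + A1*x. Substituting and matching coefficients of each power of x gives A0 = -1/2, A1 = 1/4, so f_p = -1/2 + x/4.
General solution: f = -1/2 + x/4 + C1*cos(2*x) + C2*sin(2*x).
Apply the initial conditions: f(0) = -1/2 + C1 = -3 and f'(0) = 1/4 + 2*C2 = 0. Solving gives C1 = -5/2, C2 = -1/8.

f = -1/2 - 5*cos(2*x)/2 - sin(2*x)/8 + x/4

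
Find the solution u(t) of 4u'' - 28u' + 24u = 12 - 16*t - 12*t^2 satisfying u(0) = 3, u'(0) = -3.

u = -53/36 - 203*exp(6*t)/180 - 11*t/6 - t**2/2 + 28*exp(t)/5

Divide through by 4: u'' - 7u' + 6u = 3 - 4*t - 3*t^2.
Characteristic equation r² - 7r + 6 = 0 factors as (r - 6)(r - 1) = 0, so r = 6, 1.
Hence u_h = C1*exp(6*t) + C2*exp(t).
For the particular solution try u_p = A0 + A1*t + A2*t^2. Substituting and matching coefficients of each power of t gives A0 = -53/36, A1 = -11/6, A2 = -1/2, so u_p = -53/36 - 11*t/6 - t^2/2.
General solution: u = -53/36 - 11*t/6 - t^2/2 + C1*exp(6*t) + C2*exp(t).
Apply the initial conditions: u(0) = -53/36 + C1 + C2 = 3 and u'(0) = -11/6 + C2 + 6*C1 = -3. Solving gives C1 = -203/180, C2 = 28/5.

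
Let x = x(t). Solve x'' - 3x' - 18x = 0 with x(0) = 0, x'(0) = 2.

Characteristic equation r² - 3r - 18 = 0 factors as (r - 6)(r + 3) = 0, so r = 6, -3.
Hence x_h = C1*exp(6*t) + C2*exp(-3*t).
Apply the initial conditions: x(0) = C1 + C2 = 0 and x'(0) = -3*C2 + 6*C1 = 2. Solving gives C1 = 2/9, C2 = -2/9.

x = -2*exp(-3*t)/9 + 2*exp(6*t)/9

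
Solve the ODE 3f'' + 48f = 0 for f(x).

Divide through by 3: f'' + 16f = 0.
Characteristic equation r² + 16 = 0 has discriminant (0)² - 4·(16) = -64 < 0, so r = ± 4i.
Hence f_h = C1*cos(4*x) + C2*sin(4*x).

f = C1*cos(4*x) + C2*sin(4*x)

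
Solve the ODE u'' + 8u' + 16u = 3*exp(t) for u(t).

u = 3*exp(t)/25 + C1*exp(-4*t) + C2*t*exp(-4*t)

Characteristic equation r² + 8r + 16 = 0 has discriminant (8)² - 4·(16) = 0, so r = -4 is a repeated root.
Hence u_h = (C1 + C2*t)*exp(-4*t).
Try u_p = A*exp(t). Substituting into the equation and dividing by exp(t) gives A = 3/25, so u_p = 3*exp(t)/25.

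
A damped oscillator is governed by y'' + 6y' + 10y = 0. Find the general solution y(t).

y = C1*cos(t)*exp(-3*t) + C2*exp(-3*t)*sin(t)

Characteristic equation r² + 6r + 10 = 0 has discriminant (6)² - 4·(10) = -4 < 0, so r = -3 ± i.
Hence y_h = C1*cos(t)*exp(-3*t) + C2*exp(-3*t)*sin(t).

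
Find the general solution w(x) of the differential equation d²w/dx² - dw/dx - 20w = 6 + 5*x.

w = -23/80 - x/4 + C1*exp(-4*x) + C2*exp(5*x)

Characteristic equation r² - r - 20 = 0 factors as (r + 4)(r - 5) = 0, so r = -4, 5.
Hence w_h = C1*exp(-4*x) + C2*exp(5*x).
For the particular solution try w_p = A0 + A1*x. Substituting and matching coefficients of each power of x gives A0 = -23/80, A1 = -1/4, so w_p = -23/80 - x/4.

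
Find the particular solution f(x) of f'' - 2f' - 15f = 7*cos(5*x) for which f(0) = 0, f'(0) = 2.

Characteristic equation r² - 2r - 15 = 0 factors as (r - 5)(r + 3) = 0, so r = 5, -3.
Hence f_h = C1*exp(5*x) + C2*exp(-3*x).
Try f_p = A*cos(5*x) + B*sin(5*x). Substituting and equating the coefficients of cos(5x) and sin(5x) gives A = -14/85, B = -7/170, so f_p = -14*cos(5*x)/85 - 7*sin(5*x)/170.
General solution: f = -14*cos(5*x)/85 - 7*sin(5*x)/170 + C1*exp(5*x) + C2*exp(-3*x).
Apply the initial conditions: f(0) = -14/85 + C1 + C2 = 0 and f'(0) = -7/34 - 3*C2 + 5*C1 = 2. Solving gives C1 = 27/80, C2 = -47/272.

f = -47*exp(-3*x)/272 - 14*cos(5*x)/85 - 7*sin(5*x)/170 + 27*exp(5*x)/80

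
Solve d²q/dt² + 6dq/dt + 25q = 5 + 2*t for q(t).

q = 113/625 + 2*t/25 + C1*cos(4*t)*exp(-3*t) + C2*exp(-3*t)*sin(4*t)

Characteristic equation r² + 6r + 25 = 0 has discriminant (6)² - 4·(25) = -64 < 0, so r = -3 ± 4i.
Hence q_h = C1*cos(4*t)*exp(-3*t) + C2*exp(-3*t)*sin(4*t).
For the particular solution try q_p = A0 + A1*t. Substituting and matching coefficients of each power of t gives A0 = 113/625, A1 = 2/25, so q_p = 113/625 + 2*t/25.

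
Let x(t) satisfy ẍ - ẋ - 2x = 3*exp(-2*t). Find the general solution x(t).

x = 3*exp(-2*t)/4 + C1*exp(-t) + C2*exp(2*t)

Characteristic equation r² - r - 2 = 0 factors as (r + 1)(r - 2) = 0, so r = -1, 2.
Hence x_h = C1*exp(-t) + C2*exp(2*t).
Try x_p = A*exp(-2*t). Substituting into the equation and dividing by exp(-2*t) gives A = 3/4, so x_p = 3*exp(-2*t)/4.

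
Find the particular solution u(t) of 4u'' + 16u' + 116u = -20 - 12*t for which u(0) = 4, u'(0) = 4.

u = -133/841 - 3*t/29 + 2089*exp(-2*t)*sin(5*t)/841 + 3497*cos(5*t)*exp(-2*t)/841

Divide through by 4: u'' + 4u' + 29u = -5 - 3*t.
Characteristic equation r² + 4r + 29 = 0 has discriminant (4)² - 4·(29) = -100 < 0, so r = -2 ± 5i.
Hence u_h = C1*cos(5*t)*exp(-2*t) + C2*exp(-2*t)*sin(5*t).
For the particular solution try u_p = A0 + A1*t. Substituting and matching coefficients of each power of t gives A0 = -133/841, A1 = -3/29, so u_p = -133/841 - 3*t/29.
General solution: u = -133/841 - 3*t/29 + C1*cos(5*t)*exp(-2*t) + C2*exp(-2*t)*sin(5*t).
Apply the initial conditions: u(0) = -133/841 + C1 = 4 and u'(0) = -3/29 - 2*C1 + 5*C2 = 4. Solving gives C1 = 3497/841, C2 = 2089/841.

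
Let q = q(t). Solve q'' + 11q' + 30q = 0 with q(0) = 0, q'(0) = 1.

q = -exp(-6*t) + exp(-5*t)

Characteristic equation r² + 11r + 30 = 0 factors as (r + 5)(r + 6) = 0, so r = -5, -6.
Hence q_h = C1*exp(-5*t) + C2*exp(-6*t).
Apply the initial conditions: q(0) = C1 + C2 = 0 and q'(0) = -6*C2 - 5*C1 = 1. Solving gives C1 = 1, C2 = -1.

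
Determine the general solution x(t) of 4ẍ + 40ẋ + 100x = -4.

x = -1/25 + C1*exp(-5*t) + C2*t*exp(-5*t)

Divide through by 4: x'' + 10x' + 25x = -1.
Characteristic equation r² + 10r + 25 = 0 has discriminant (10)² - 4·(25) = 0, so r = -5 is a repeated root.
Hence x_h = (C1 + C2*t)*exp(-5*t).
For the particular solution try x_p = A0. Substituting and matching coefficients of each power of t gives A0 = -1/25, so x_p = -1/25.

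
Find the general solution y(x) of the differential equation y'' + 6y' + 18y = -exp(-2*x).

Characteristic equation r² + 6r + 18 = 0 has discriminant (6)² - 4·(18) = -36 < 0, so r = -3 ± 3i.
Hence y_h = C1*cos(3*x)*exp(-3*x) + C2*exp(-3*x)*sin(3*x).
Try y_p = A*exp(-2*x). Substituting into the equation and dividing by exp(-2*x) gives A = -1/10, so y_p = -exp(-2*x)/10.

y = -exp(-2*x)/10 + C1*cos(3*x)*exp(-3*x) + C2*exp(-3*x)*sin(3*x)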